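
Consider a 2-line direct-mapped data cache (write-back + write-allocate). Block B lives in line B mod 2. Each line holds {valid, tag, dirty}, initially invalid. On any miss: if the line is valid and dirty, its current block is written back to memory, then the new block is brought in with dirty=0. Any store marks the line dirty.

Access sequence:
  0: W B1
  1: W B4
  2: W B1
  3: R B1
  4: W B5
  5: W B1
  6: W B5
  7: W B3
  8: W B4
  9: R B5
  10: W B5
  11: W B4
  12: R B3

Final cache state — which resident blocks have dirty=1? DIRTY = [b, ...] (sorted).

  0 | W B1 → L1 miss [D]
  1 | W B4 → L0 miss [D]
  2 | W B1 → L1 hit [D]
  3 | R B1 → L1 hit [D]
  4 | W B5 → L1 miss wb→B1 [D]
  5 | W B1 → L1 miss wb→B5 [D]
  6 | W B5 → L1 miss wb→B1 [D]
  7 | W B3 → L1 miss wb→B5 [D]
  8 | W B4 → L0 hit [D]
  9 | R B5 → L1 miss wb→B3 [-]
  10 | W B5 → L1 hit [D]
  11 | W B4 → L0 hit [D]
  12 | R B3 → L1 miss wb→B5 [-]

DIRTY = [4]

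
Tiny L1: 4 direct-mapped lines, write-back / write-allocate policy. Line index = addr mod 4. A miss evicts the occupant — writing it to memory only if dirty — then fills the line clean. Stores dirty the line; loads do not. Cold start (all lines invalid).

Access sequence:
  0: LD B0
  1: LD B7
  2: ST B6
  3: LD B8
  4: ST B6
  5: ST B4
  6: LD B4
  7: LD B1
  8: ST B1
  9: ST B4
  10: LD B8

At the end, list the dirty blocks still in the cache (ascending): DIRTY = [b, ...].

DIRTY = [1, 6]

0: R B0 -> L0 miss  d=-]
1: R B7 -> L3 miss  d=-]
2: W B6 -> L2 miss  d=D]
3: R B8 -> L0 miss  d=-]
4: W B6 -> L2 hit  d=D]
5: W B4 -> L0 miss  d=D]
6: R B4 -> L0 hit  d=D]
7: R B1 -> L1 miss  d=-]
8: W B1 -> L1 hit  d=D]
9: W B4 -> L0 hit  d=D]
10: R B8 -> L0 miss wb->B4  d=-]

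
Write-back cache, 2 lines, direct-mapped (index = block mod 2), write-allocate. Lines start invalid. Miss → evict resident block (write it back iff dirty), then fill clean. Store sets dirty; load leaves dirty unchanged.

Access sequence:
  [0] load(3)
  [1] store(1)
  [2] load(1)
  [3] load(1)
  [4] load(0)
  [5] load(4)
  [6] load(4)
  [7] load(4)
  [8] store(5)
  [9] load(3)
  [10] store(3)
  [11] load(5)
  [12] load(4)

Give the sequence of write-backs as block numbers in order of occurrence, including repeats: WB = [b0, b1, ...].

WB = [1, 5, 3]

0: R B3 → L1 miss [-]
1: W B1 → L1 miss [D]
2: R B1 → L1 hit [D]
3: R B1 → L1 hit [D]
4: R B0 → L0 miss [-]
5: R B4 → L0 miss [-]
6: R B4 → L0 hit [-]
7: R B4 → L0 hit [-]
8: W B5 → L1 miss wb→B1 [D]
9: R B3 → L1 miss wb→B5 [-]
10: W B3 → L1 hit [D]
11: R B5 → L1 miss wb→B3 [-]
12: R B4 → L0 hit [-]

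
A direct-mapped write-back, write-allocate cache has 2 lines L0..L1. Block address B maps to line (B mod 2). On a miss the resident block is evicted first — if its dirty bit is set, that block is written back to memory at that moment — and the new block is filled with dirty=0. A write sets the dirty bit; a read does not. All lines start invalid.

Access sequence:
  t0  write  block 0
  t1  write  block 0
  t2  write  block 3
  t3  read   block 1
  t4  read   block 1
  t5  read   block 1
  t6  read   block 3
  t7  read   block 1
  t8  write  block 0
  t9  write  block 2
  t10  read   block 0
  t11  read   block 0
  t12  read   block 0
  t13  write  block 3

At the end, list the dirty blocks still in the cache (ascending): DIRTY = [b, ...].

DIRTY = [3]

0: W B0 → L0 miss [D]
1: W B0 → L0 hit [D]
2: W B3 → L1 miss [D]
3: R B1 → L1 miss wb→B3 [-]
4: R B1 → L1 hit [-]
5: R B1 → L1 hit [-]
6: R B3 → L1 miss [-]
7: R B1 → L1 miss [-]
8: W B0 → L0 hit [D]
9: W B2 → L0 miss wb→B0 [D]
10: R B0 → L0 miss wb→B2 [-]
11: R B0 → L0 hit [-]
12: R B0 → L0 hit [-]
13: W B3 → L1 miss [D]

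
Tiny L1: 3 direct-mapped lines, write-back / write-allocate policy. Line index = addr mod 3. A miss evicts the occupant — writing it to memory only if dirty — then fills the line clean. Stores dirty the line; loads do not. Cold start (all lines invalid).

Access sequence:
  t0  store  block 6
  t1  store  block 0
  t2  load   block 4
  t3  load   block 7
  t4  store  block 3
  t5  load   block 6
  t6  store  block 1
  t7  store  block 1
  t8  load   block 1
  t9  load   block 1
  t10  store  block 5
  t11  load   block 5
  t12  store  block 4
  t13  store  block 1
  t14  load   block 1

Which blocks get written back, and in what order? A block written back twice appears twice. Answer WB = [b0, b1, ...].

  0 | W B6 → L0 miss [D]
  1 | W B0 → L0 miss wb→B6 [D]
  2 | R B4 → L1 miss [-]
  3 | R B7 → L1 miss [-]
  4 | W B3 → L0 miss wb→B0 [D]
  5 | R B6 → L0 miss wb→B3 [-]
  6 | W B1 → L1 miss [D]
  7 | W B1 → L1 hit [D]
  8 | R B1 → L1 hit [D]
  9 | R B1 → L1 hit [D]
  10 | W B5 → L2 miss [D]
  11 | R B5 → L2 hit [D]
  12 | W B4 → L1 miss wb→B1 [D]
  13 | W B1 → L1 miss wb→B4 [D]
  14 | R B1 → L1 hit [D]

WB = [6, 0, 3, 1, 4]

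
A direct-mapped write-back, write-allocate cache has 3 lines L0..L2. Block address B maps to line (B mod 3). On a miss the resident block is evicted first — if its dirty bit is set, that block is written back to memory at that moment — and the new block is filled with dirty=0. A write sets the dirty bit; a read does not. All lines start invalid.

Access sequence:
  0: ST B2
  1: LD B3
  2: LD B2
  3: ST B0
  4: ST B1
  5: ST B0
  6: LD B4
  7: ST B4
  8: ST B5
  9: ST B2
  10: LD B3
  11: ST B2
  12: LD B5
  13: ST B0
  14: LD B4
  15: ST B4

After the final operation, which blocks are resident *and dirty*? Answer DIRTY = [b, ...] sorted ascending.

0: W B2 → L2 miss [D]
1: R B3 → L0 miss [-]
2: R B2 → L2 hit [D]
3: W B0 → L0 miss [D]
4: W B1 → L1 miss [D]
5: W B0 → L0 hit [D]
6: R B4 → L1 miss wb→B1 [-]
7: W B4 → L1 hit [D]
8: W B5 → L2 miss wb→B2 [D]
9: W B2 → L2 miss wb→B5 [D]
10: R B3 → L0 miss wb→B0 [-]
11: W B2 → L2 hit [D]
12: R B5 → L2 miss wb→B2 [-]
13: W B0 → L0 miss [D]
14: R B4 → L1 hit [D]
15: W B4 → L1 hit [D]

DIRTY = [0, 4]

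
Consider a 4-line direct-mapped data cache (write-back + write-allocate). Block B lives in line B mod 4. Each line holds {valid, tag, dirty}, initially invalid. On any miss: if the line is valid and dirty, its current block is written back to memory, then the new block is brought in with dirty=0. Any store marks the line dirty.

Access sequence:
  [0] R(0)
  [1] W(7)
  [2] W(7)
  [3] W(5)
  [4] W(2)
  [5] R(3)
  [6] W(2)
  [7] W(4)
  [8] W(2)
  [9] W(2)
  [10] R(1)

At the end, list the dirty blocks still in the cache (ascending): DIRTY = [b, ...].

0: R B0 → L0 miss [-]
1: W B7 → L3 miss [D]
2: W B7 → L3 hit [D]
3: W B5 → L1 miss [D]
4: W B2 → L2 miss [D]
5: R B3 → L3 miss wb→B7 [-]
6: W B2 → L2 hit [D]
7: W B4 → L0 miss [D]
8: W B2 → L2 hit [D]
9: W B2 → L2 hit [D]
10: R B1 → L1 miss wb→B5 [-]

DIRTY = [2, 4]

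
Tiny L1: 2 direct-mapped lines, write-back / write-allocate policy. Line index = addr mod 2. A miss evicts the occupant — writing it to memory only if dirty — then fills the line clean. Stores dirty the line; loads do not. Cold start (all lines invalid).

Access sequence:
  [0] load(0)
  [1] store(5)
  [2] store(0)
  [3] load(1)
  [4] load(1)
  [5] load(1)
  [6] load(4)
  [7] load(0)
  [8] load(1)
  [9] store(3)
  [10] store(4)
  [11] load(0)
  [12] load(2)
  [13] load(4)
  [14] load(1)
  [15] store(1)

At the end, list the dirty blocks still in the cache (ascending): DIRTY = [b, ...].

DIRTY = [1]

0: R B0 → L0 miss [-]
1: W B5 → L1 miss [D]
2: W B0 → L0 hit [D]
3: R B1 → L1 miss wb→B5 [-]
4: R B1 → L1 hit [-]
5: R B1 → L1 hit [-]
6: R B4 → L0 miss wb→B0 [-]
7: R B0 → L0 miss [-]
8: R B1 → L1 hit [-]
9: W B3 → L1 miss [D]
10: W B4 → L0 miss [D]
11: R B0 → L0 miss wb→B4 [-]
12: R B2 → L0 miss [-]
13: R B4 → L0 miss [-]
14: R B1 → L1 miss wb→B3 [-]
15: W B1 → L1 hit [D]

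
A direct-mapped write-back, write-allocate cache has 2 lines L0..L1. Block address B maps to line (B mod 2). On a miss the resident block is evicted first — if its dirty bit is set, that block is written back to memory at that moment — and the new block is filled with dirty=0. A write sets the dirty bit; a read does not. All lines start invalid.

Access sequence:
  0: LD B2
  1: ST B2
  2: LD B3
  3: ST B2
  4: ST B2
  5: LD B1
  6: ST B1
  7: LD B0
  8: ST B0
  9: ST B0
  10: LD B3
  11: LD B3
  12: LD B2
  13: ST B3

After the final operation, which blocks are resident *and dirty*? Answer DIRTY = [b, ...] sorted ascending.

0: R B2 → L0 miss [-]
1: W B2 → L0 hit [D]
2: R B3 → L1 miss [-]
3: W B2 → L0 hit [D]
4: W B2 → L0 hit [D]
5: R B1 → L1 miss [-]
6: W B1 → L1 hit [D]
7: R B0 → L0 miss wb→B2 [-]
8: W B0 → L0 hit [D]
9: W B0 → L0 hit [D]
10: R B3 → L1 miss wb→B1 [-]
11: R B3 → L1 hit [-]
12: R B2 → L0 miss wb→B0 [-]
13: W B3 → L1 hit [D]

DIRTY = [3]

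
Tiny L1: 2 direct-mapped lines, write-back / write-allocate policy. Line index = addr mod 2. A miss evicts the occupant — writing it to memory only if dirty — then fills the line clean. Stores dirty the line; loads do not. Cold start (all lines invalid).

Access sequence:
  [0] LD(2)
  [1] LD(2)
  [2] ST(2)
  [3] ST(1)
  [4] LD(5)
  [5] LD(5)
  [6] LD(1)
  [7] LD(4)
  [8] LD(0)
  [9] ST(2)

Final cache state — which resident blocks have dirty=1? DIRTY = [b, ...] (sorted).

  0 | R B2 → L0 miss [-]
  1 | R B2 → L0 hit [-]
  2 | W B2 → L0 hit [D]
  3 | W B1 → L1 miss [D]
  4 | R B5 → L1 miss wb→B1 [-]
  5 | R B5 → L1 hit [-]
  6 | R B1 → L1 miss [-]
  7 | R B4 → L0 miss wb→B2 [-]
  8 | R B0 → L0 miss [-]
  9 | W B2 → L0 miss [D]

DIRTY = [2]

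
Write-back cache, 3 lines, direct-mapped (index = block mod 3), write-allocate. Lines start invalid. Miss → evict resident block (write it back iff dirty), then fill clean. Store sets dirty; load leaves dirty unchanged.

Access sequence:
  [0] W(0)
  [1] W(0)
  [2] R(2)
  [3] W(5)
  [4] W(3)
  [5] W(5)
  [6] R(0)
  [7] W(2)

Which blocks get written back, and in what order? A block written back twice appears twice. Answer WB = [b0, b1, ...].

WB = [0, 3, 5]

0: W B0 → L0 miss [D]
1: W B0 → L0 hit [D]
2: R B2 → L2 miss [-]
3: W B5 → L2 miss [D]
4: W B3 → L0 miss wb→B0 [D]
5: W B5 → L2 hit [D]
6: R B0 → L0 miss wb→B3 [-]
7: W B2 → L2 miss wb→B5 [D]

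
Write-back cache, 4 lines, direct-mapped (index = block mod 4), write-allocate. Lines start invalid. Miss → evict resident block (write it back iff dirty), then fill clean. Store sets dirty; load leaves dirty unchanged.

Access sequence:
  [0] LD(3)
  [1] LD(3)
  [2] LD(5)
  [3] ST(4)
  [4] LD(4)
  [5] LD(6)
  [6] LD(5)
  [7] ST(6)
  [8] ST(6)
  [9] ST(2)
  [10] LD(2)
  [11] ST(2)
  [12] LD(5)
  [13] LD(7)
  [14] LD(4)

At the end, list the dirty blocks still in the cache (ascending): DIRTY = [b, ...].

0: R B3 -> L3 miss  d=-]
1: R B3 -> L3 hit  d=-]
2: R B5 -> L1 miss  d=-]
3: W B4 -> L0 miss  d=D]
4: R B4 -> L0 hit  d=D]
5: R B6 -> L2 miss  d=-]
6: R B5 -> L1 hit  d=-]
7: W B6 -> L2 hit  d=D]
8: W B6 -> L2 hit  d=D]
9: W B2 -> L2 miss wb->B6  d=D]
10: R B2 -> L2 hit  d=D]
11: W B2 -> L2 hit  d=D]
12: R B5 -> L1 hit  d=-]
13: R B7 -> L3 miss  d=-]
14: R B4 -> L0 hit  d=D]

DIRTY = [2, 4]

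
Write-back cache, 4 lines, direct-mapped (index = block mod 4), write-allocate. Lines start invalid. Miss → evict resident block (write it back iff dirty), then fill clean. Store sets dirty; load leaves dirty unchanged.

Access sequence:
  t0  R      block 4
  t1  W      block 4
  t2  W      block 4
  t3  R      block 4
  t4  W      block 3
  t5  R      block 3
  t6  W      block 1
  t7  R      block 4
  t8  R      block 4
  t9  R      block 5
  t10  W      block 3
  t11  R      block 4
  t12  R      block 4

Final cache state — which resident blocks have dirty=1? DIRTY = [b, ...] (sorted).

DIRTY = [3, 4]

0: R B4 -> L0 miss  d=-]
1: W B4 -> L0 hit  d=D]
2: W B4 -> L0 hit  d=D]
3: R B4 -> L0 hit  d=D]
4: W B3 -> L3 miss  d=D]
5: R B3 -> L3 hit  d=D]
6: W B1 -> L1 miss  d=D]
7: R B4 -> L0 hit  d=D]
8: R B4 -> L0 hit  d=D]
9: R B5 -> L1 miss wb->B1  d=-]
10: W B3 -> L3 hit  d=D]
11: R B4 -> L0 hit  d=D]
12: R B4 -> L0 hit  d=D]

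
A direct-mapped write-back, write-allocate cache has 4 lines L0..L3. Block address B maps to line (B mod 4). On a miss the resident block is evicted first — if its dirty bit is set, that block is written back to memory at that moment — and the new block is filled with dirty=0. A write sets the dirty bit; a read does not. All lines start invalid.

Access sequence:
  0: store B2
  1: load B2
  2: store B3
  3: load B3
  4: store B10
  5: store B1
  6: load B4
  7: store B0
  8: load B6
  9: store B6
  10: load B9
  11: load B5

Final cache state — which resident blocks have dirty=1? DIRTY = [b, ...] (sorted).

0: W B2 → L2 miss [D]
1: R B2 → L2 hit [D]
2: W B3 → L3 miss [D]
3: R B3 → L3 hit [D]
4: W B10 → L2 miss wb→B2 [D]
5: W B1 → L1 miss [D]
6: R B4 → L0 miss [-]
7: W B0 → L0 miss [D]
8: R B6 → L2 miss wb→B10 [-]
9: W B6 → L2 hit [D]
10: R B9 → L1 miss wb→B1 [-]
11: R B5 → L1 miss [-]

DIRTY = [0, 3, 6]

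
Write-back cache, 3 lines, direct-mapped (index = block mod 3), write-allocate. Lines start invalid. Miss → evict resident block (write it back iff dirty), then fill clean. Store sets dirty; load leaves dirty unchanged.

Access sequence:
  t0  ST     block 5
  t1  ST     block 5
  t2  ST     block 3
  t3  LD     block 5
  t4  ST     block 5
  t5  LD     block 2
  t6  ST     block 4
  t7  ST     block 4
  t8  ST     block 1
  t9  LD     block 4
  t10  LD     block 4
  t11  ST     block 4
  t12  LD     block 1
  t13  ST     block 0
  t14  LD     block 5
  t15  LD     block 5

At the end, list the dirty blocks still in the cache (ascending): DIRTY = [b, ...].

0: W B5 → L2 miss [D]
1: W B5 → L2 hit [D]
2: W B3 → L0 miss [D]
3: R B5 → L2 hit [D]
4: W B5 → L2 hit [D]
5: R B2 → L2 miss wb→B5 [-]
6: W B4 → L1 miss [D]
7: W B4 → L1 hit [D]
8: W B1 → L1 miss wb→B4 [D]
9: R B4 → L1 miss wb→B1 [-]
10: R B4 → L1 hit [-]
11: W B4 → L1 hit [D]
12: R B1 → L1 miss wb→B4 [-]
13: W B0 → L0 miss wb→B3 [D]
14: R B5 → L2 miss [-]
15: R B5 → L2 hit [-]

DIRTY = [0]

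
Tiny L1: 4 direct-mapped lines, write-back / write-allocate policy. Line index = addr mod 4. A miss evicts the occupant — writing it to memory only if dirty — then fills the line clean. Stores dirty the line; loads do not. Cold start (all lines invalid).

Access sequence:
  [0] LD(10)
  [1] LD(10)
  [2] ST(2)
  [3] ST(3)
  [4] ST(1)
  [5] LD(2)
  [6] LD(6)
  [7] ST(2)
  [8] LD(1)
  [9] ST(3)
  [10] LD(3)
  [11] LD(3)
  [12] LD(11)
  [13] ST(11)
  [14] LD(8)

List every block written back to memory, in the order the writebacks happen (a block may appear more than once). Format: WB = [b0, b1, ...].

WB = [2, 3]

  0 | R B10 → L2 miss [-]
  1 | R B10 → L2 hit [-]
  2 | W B2 → L2 miss [D]
  3 | W B3 → L3 miss [D]
  4 | W B1 → L1 miss [D]
  5 | R B2 → L2 hit [D]
  6 | R B6 → L2 miss wb→B2 [-]
  7 | W B2 → L2 miss [D]
  8 | R B1 → L1 hit [D]
  9 | W B3 → L3 hit [D]
  10 | R B3 → L3 hit [D]
  11 | R B3 → L3 hit [D]
  12 | R B11 → L3 miss wb→B3 [-]
  13 | W B11 → L3 hit [D]
  14 | R B8 → L0 miss [-]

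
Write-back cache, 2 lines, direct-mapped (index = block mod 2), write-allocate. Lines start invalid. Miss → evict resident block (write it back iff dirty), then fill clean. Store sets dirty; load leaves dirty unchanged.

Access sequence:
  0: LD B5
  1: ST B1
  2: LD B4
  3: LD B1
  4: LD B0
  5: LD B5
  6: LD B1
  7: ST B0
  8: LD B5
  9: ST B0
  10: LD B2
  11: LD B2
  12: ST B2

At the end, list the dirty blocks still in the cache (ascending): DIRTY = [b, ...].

0: R B5 -> L1 miss  d=-]
1: W B1 -> L1 miss  d=D]
2: R B4 -> L0 miss  d=-]
3: R B1 -> L1 hit  d=D]
4: R B0 -> L0 miss  d=-]
5: R B5 -> L1 miss wb->B1  d=-]
6: R B1 -> L1 miss  d=-]
7: W B0 -> L0 hit  d=D]
8: R B5 -> L1 miss  d=-]
9: W B0 -> L0 hit  d=D]
10: R B2 -> L0 miss wb->B0  d=-]
11: R B2 -> L0 hit  d=-]
12: W B2 -> L0 hit  d=D]

DIRTY = [2]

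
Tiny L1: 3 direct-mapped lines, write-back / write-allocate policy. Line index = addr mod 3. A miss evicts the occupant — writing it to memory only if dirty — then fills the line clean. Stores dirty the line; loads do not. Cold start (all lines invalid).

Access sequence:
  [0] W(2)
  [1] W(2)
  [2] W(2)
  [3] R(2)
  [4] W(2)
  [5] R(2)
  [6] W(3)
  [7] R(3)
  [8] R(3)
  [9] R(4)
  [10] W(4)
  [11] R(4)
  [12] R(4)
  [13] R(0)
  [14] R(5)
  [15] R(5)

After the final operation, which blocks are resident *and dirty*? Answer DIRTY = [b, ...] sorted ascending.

  0 | W B2 → L2 miss [D]
  1 | W B2 → L2 hit [D]
  2 | W B2 → L2 hit [D]
  3 | R B2 → L2 hit [D]
  4 | W B2 → L2 hit [D]
  5 | R B2 → L2 hit [D]
  6 | W B3 → L0 miss [D]
  7 | R B3 → L0 hit [D]
  8 | R B3 → L0 hit [D]
  9 | R B4 → L1 miss [-]
  10 | W B4 → L1 hit [D]
  11 | R B4 → L1 hit [D]
  12 | R B4 → L1 hit [D]
  13 | R B0 → L0 miss wb→B3 [-]
  14 | R B5 → L2 miss wb→B2 [-]
  15 | R B5 → L2 hit [-]

DIRTY = [4]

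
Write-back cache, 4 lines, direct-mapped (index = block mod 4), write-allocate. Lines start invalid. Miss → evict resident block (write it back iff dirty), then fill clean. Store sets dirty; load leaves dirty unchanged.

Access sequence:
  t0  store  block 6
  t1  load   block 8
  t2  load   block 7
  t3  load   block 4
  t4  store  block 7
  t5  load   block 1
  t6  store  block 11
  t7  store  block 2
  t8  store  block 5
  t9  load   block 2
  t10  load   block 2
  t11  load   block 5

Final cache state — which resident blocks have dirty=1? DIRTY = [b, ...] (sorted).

0: W B6 -> L2 miss  d=D]
1: R B8 -> L0 miss  d=-]
2: R B7 -> L3 miss  d=-]
3: R B4 -> L0 miss  d=-]
4: W B7 -> L3 hit  d=D]
5: R B1 -> L1 miss  d=-]
6: W B11 -> L3 miss wb->B7  d=D]
7: W B2 -> L2 miss wb->B6  d=D]
8: W B5 -> L1 miss  d=D]
9: R B2 -> L2 hit  d=D]
10: R B2 -> L2 hit  d=D]
11: R B5 -> L1 hit  d=D]

DIRTY = [2, 5, 11]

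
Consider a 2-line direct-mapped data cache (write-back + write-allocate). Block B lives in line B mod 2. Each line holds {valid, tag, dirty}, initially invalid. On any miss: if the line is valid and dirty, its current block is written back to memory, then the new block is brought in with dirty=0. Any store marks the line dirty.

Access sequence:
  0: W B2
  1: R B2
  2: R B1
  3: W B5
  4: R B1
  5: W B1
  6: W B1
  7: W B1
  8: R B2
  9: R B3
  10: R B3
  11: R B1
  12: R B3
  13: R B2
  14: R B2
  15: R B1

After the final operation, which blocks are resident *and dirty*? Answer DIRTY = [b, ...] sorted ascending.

0: W B2 -> L0 miss  d=D]
1: R B2 -> L0 hit  d=D]
2: R B1 -> L1 miss  d=-]
3: W B5 -> L1 miss  d=D]
4: R B1 -> L1 miss wb->B5  d=-]
5: W B1 -> L1 hit  d=D]
6: W B1 -> L1 hit  d=D]
7: W B1 -> L1 hit  d=D]
8: R B2 -> L0 hit  d=D]
9: R B3 -> L1 miss wb->B1  d=-]
10: R B3 -> L1 hit  d=-]
11: R B1 -> L1 miss  d=-]
12: R B3 -> L1 miss  d=-]
13: R B2 -> L0 hit  d=D]
14: R B2 -> L0 hit  d=D]
15: R B1 -> L1 miss  d=-]

DIRTY = [2]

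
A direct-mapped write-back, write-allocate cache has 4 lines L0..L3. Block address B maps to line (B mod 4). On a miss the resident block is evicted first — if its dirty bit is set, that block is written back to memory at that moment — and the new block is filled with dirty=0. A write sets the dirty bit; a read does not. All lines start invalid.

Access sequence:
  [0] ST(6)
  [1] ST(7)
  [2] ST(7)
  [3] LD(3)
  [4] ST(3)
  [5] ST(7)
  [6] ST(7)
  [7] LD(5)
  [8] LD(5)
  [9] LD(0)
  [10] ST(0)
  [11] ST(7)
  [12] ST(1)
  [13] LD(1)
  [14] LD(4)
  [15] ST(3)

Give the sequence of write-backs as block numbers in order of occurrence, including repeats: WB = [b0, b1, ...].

  0 | W B6 → L2 miss [D]
  1 | W B7 → L3 miss [D]
  2 | W B7 → L3 hit [D]
  3 | R B3 → L3 miss wb→B7 [-]
  4 | W B3 → L3 hit [D]
  5 | W B7 → L3 miss wb→B3 [D]
  6 | W B7 → L3 hit [D]
  7 | R B5 → L1 miss [-]
  8 | R B5 → L1 hit [-]
  9 | R B0 → L0 miss [-]
  10 | W B0 → L0 hit [D]
  11 | W B7 → L3 hit [D]
  12 | W B1 → L1 miss [D]
  13 | R B1 → L1 hit [D]
  14 | R B4 → L0 miss wb→B0 [-]
  15 | W B3 → L3 miss wb→B7 [D]

WB = [7, 3, 0, 7]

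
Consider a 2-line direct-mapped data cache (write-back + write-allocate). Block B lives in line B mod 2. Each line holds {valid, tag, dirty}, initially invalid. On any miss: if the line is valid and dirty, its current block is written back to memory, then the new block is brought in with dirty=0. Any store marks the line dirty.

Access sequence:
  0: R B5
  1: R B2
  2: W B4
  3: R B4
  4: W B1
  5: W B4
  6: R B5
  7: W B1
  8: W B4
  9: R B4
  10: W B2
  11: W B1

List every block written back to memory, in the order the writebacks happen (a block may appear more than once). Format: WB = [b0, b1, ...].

  0 | R B5 → L1 miss [-]
  1 | R B2 → L0 miss [-]
  2 | W B4 → L0 miss [D]
  3 | R B4 → L0 hit [D]
  4 | W B1 → L1 miss [D]
  5 | W B4 → L0 hit [D]
  6 | R B5 → L1 miss wb→B1 [-]
  7 | W B1 → L1 miss [D]
  8 | W B4 → L0 hit [D]
  9 | R B4 → L0 hit [D]
  10 | W B2 → L0 miss wb→B4 [D]
  11 | W B1 → L1 hit [D]

WB = [1, 4]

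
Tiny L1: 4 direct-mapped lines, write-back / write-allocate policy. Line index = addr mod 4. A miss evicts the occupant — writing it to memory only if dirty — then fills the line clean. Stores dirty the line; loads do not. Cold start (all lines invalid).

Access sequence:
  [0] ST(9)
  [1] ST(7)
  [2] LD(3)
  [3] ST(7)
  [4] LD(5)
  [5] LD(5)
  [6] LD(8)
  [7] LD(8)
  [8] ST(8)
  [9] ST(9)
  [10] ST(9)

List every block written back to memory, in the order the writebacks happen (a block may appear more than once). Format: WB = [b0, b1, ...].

WB = [7, 9]

  0 | W B9 → L1 miss [D]
  1 | W B7 → L3 miss [D]
  2 | R B3 → L3 miss wb→B7 [-]
  3 | W B7 → L3 miss [D]
  4 | R B5 → L1 miss wb→B9 [-]
  5 | R B5 → L1 hit [-]
  6 | R B8 → L0 miss [-]
  7 | R B8 → L0 hit [-]
  8 | W B8 → L0 hit [D]
  9 | W B9 → L1 miss [D]
  10 | W B9 → L1 hit [D]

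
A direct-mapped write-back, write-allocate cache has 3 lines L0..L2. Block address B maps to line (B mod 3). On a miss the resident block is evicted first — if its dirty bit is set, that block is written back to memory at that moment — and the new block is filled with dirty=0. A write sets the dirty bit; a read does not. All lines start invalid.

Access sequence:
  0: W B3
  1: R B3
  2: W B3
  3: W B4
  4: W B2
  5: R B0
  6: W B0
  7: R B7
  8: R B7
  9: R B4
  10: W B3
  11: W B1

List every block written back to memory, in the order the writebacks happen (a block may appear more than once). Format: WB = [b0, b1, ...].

  0 | W B3 → L0 miss [D]
  1 | R B3 → L0 hit [D]
  2 | W B3 → L0 hit [D]
  3 | W B4 → L1 miss [D]
  4 | W B2 → L2 miss [D]
  5 | R B0 → L0 miss wb→B3 [-]
  6 | W B0 → L0 hit [D]
  7 | R B7 → L1 miss wb→B4 [-]
  8 | R B7 → L1 hit [-]
  9 | R B4 → L1 miss [-]
  10 | W B3 → L0 miss wb→B0 [D]
  11 | W B1 → L1 miss [D]

WB = [3, 4, 0]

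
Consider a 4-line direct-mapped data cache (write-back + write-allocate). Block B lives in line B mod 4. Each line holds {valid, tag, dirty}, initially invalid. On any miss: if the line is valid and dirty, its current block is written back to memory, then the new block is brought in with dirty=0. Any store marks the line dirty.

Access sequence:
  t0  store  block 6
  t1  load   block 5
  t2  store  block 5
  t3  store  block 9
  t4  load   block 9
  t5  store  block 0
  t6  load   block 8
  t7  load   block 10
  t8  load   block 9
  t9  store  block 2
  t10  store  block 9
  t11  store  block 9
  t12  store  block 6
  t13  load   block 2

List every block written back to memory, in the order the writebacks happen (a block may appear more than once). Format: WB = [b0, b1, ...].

WB = [5, 0, 6, 2, 6]

  0 | W B6 → L2 miss [D]
  1 | R B5 → L1 miss [-]
  2 | W B5 → L1 hit [D]
  3 | W B9 → L1 miss wb→B5 [D]
  4 | R B9 → L1 hit [D]
  5 | W B0 → L0 miss [D]
  6 | R B8 → L0 miss wb→B0 [-]
  7 | R B10 → L2 miss wb→B6 [-]
  8 | R B9 → L1 hit [D]
  9 | W B2 → L2 miss [D]
  10 | W B9 → L1 hit [D]
  11 | W B9 → L1 hit [D]
  12 | W B6 → L2 miss wb→B2 [D]
  13 | R B2 → L2 miss wb→B6 [-]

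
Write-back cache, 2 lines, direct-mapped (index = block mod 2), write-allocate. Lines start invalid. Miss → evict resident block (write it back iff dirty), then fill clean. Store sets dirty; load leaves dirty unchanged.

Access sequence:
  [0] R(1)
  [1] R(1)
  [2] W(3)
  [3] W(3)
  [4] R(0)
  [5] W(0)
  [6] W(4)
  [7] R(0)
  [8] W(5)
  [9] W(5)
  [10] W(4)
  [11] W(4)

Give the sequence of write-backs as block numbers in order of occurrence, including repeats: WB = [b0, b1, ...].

WB = [0, 4, 3]

0: R B1 → L1 miss [-]
1: R B1 → L1 hit [-]
2: W B3 → L1 miss [D]
3: W B3 → L1 hit [D]
4: R B0 → L0 miss [-]
5: W B0 → L0 hit [D]
6: W B4 → L0 miss wb→B0 [D]
7: R B0 → L0 miss wb→B4 [-]
8: W B5 → L1 miss wb→B3 [D]
9: W B5 → L1 hit [D]
10: W B4 → L0 miss [D]
11: W B4 → L0 hit [D]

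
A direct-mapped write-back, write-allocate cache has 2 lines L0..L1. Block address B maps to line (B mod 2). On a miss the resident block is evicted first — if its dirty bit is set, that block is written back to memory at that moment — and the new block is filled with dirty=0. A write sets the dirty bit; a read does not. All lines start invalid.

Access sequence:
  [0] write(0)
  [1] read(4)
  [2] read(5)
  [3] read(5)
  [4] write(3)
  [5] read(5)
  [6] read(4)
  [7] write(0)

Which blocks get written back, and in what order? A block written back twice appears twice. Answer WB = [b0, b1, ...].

0: W B0 → L0 miss [D]
1: R B4 → L0 miss wb→B0 [-]
2: R B5 → L1 miss [-]
3: R B5 → L1 hit [-]
4: W B3 → L1 miss [D]
5: R B5 → L1 miss wb→B3 [-]
6: R B4 → L0 hit [-]
7: W B0 → L0 miss [D]

WB = [0, 3]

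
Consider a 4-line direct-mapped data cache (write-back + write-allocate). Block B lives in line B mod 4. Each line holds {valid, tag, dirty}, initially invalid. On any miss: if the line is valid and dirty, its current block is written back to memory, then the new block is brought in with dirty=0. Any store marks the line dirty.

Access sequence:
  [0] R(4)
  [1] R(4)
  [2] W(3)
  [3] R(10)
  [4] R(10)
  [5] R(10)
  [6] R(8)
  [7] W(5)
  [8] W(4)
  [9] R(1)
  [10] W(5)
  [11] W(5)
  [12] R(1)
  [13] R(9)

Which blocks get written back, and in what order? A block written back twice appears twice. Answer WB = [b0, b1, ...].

0: R B4 -> L0 miss  d=-]
1: R B4 -> L0 hit  d=-]
2: W B3 -> L3 miss  d=D]
3: R B10 -> L2 miss  d=-]
4: R B10 -> L2 hit  d=-]
5: R B10 -> L2 hit  d=-]
6: R B8 -> L0 miss  d=-]
7: W B5 -> L1 miss  d=D]
8: W B4 -> L0 miss  d=D]
9: R B1 -> L1 miss wb->B5  d=-]
10: W B5 -> L1 miss  d=D]
11: W B5 -> L1 hit  d=D]
12: R B1 -> L1 miss wb->B5  d=-]
13: R B9 -> L1 miss  d=-]

WB = [5, 5]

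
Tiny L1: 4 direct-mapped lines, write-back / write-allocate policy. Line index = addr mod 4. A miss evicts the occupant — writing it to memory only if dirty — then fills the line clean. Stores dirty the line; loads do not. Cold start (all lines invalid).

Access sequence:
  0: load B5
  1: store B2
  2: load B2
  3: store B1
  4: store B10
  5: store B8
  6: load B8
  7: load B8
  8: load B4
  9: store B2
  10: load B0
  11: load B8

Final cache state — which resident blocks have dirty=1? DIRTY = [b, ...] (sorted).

0: R B5 → L1 miss [-]
1: W B2 → L2 miss [D]
2: R B2 → L2 hit [D]
3: W B1 → L1 miss [D]
4: W B10 → L2 miss wb→B2 [D]
5: W B8 → L0 miss [D]
6: R B8 → L0 hit [D]
7: R B8 → L0 hit [D]
8: R B4 → L0 miss wb→B8 [-]
9: W B2 → L2 miss wb→B10 [D]
10: R B0 → L0 miss [-]
11: R B8 → L0 miss [-]

DIRTY = [1, 2]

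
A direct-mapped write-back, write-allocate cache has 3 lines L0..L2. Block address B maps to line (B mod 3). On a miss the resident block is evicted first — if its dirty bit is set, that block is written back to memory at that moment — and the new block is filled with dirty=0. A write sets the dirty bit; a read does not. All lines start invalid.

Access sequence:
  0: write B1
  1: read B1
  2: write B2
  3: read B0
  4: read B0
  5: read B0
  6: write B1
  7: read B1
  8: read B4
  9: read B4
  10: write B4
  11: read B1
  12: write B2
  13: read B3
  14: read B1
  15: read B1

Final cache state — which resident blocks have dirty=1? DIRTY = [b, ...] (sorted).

DIRTY = [2]

0: W B1 -> L1 miss  d=D]
1: R B1 -> L1 hit  d=D]
2: W B2 -> L2 miss  d=D]
3: R B0 -> L0 miss  d=-]
4: R B0 -> L0 hit  d=-]
5: R B0 -> L0 hit  d=-]
6: W B1 -> L1 hit  d=D]
7: R B1 -> L1 hit  d=D]
8: R B4 -> L1 miss wb->B1  d=-]
9: R B4 -> L1 hit  d=-]
10: W B4 -> L1 hit  d=D]
11: R B1 -> L1 miss wb->B4  d=-]
12: W B2 -> L2 hit  d=D]
13: R B3 -> L0 miss  d=-]
14: R B1 -> L1 hit  d=-]
15: R B1 -> L1 hit  d=-]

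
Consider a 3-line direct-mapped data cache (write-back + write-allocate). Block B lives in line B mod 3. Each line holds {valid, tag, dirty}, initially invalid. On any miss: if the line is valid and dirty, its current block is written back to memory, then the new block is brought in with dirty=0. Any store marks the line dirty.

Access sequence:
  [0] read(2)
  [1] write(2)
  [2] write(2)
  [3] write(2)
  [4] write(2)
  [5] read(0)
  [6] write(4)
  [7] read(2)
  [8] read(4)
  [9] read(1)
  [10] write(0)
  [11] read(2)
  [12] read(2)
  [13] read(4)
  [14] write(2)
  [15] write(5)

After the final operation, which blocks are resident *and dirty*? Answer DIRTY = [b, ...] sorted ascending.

  0 | R B2 → L2 miss [-]
  1 | W B2 → L2 hit [D]
  2 | W B2 → L2 hit [D]
  3 | W B2 → L2 hit [D]
  4 | W B2 → L2 hit [D]
  5 | R B0 → L0 miss [-]
  6 | W B4 → L1 miss [D]
  7 | R B2 → L2 hit [D]
  8 | R B4 → L1 hit [D]
  9 | R B1 → L1 miss wb→B4 [-]
  10 | W B0 → L0 hit [D]
  11 | R B2 → L2 hit [D]
  12 | R B2 → L2 hit [D]
  13 | R B4 → L1 miss [-]
  14 | W B2 → L2 hit [D]
  15 | W B5 → L2 miss wb→B2 [D]

DIRTY = [0, 5]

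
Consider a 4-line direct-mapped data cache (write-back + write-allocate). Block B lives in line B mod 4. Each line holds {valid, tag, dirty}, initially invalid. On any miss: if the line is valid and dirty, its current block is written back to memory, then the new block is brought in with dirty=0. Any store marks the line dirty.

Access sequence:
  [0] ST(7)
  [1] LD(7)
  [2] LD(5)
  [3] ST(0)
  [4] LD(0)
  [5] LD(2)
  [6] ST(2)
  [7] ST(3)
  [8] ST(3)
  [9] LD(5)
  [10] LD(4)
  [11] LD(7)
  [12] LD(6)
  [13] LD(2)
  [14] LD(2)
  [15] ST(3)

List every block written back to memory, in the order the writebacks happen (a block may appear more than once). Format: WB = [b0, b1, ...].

0: W B7 -> L3 miss  d=D]
1: R B7 -> L3 hit  d=D]
2: R B5 -> L1 miss  d=-]
3: W B0 -> L0 miss  d=D]
4: R B0 -> L0 hit  d=D]
5: R B2 -> L2 miss  d=-]
6: W B2 -> L2 hit  d=D]
7: W B3 -> L3 miss wb->B7  d=D]
8: W B3 -> L3 hit  d=D]
9: R B5 -> L1 hit  d=-]
10: R B4 -> L0 miss wb->B0  d=-]
11: R B7 -> L3 miss wb->B3  d=-]
12: R B6 -> L2 miss wb->B2  d=-]
13: R B2 -> L2 miss  d=-]
14: R B2 -> L2 hit  d=-]
15: W B3 -> L3 miss  d=D]

WB = [7, 0, 3, 2]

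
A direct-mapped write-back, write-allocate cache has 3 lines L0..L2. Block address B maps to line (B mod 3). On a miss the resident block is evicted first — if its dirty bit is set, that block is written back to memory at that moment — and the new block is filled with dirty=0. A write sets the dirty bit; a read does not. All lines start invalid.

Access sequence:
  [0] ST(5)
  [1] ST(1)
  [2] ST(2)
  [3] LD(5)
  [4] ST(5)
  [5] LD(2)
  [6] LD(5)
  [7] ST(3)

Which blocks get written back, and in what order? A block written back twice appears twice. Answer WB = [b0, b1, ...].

WB = [5, 2, 5]

0: W B5 -> L2 miss  d=D]
1: W B1 -> L1 miss  d=D]
2: W B2 -> L2 miss wb->B5  d=D]
3: R B5 -> L2 miss wb->B2  d=-]
4: W B5 -> L2 hit  d=D]
5: R B2 -> L2 miss wb->B5  d=-]
6: R B5 -> L2 miss  d=-]
7: W B3 -> L0 miss  d=D]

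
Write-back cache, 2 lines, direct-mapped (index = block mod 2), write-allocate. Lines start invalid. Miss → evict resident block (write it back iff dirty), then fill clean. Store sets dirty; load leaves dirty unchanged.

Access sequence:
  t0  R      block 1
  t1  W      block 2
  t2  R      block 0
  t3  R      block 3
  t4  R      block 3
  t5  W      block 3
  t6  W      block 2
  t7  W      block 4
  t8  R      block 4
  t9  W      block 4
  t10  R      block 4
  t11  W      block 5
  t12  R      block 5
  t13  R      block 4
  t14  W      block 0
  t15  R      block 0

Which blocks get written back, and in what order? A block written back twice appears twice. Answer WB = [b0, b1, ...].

WB = [2, 2, 3, 4]

0: R B1 -> L1 miss  d=-]
1: W B2 -> L0 miss  d=D]
2: R B0 -> L0 miss wb->B2  d=-]
3: R B3 -> L1 miss  d=-]
4: R B3 -> L1 hit  d=-]
5: W B3 -> L1 hit  d=D]
6: W B2 -> L0 miss  d=D]
7: W B4 -> L0 miss wb->B2  d=D]
8: R B4 -> L0 hit  d=D]
9: W B4 -> L0 hit  d=D]
10: R B4 -> L0 hit  d=D]
11: W B5 -> L1 miss wb->B3  d=D]
12: R B5 -> L1 hit  d=D]
13: R B4 -> L0 hit  d=D]
14: W B0 -> L0 miss wb->B4  d=D]
15: R B0 -> L0 hit  d=D]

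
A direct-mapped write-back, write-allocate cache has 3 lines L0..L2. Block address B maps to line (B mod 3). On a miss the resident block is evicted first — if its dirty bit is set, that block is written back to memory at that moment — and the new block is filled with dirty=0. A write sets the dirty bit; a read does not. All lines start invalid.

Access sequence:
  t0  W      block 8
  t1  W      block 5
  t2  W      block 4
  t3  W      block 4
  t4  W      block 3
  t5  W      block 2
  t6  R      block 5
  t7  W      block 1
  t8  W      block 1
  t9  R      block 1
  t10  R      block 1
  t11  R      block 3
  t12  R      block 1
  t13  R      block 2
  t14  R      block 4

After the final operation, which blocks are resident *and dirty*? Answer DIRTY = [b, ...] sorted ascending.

DIRTY = [3]

0: W B8 → L2 miss [D]
1: W B5 → L2 miss wb→B8 [D]
2: W B4 → L1 miss [D]
3: W B4 → L1 hit [D]
4: W B3 → L0 miss [D]
5: W B2 → L2 miss wb→B5 [D]
6: R B5 → L2 miss wb→B2 [-]
7: W B1 → L1 miss wb→B4 [D]
8: W B1 → L1 hit [D]
9: R B1 → L1 hit [D]
10: R B1 → L1 hit [D]
11: R B3 → L0 hit [D]
12: R B1 → L1 hit [D]
13: R B2 → L2 miss [-]
14: R B4 → L1 miss wb→B1 [-]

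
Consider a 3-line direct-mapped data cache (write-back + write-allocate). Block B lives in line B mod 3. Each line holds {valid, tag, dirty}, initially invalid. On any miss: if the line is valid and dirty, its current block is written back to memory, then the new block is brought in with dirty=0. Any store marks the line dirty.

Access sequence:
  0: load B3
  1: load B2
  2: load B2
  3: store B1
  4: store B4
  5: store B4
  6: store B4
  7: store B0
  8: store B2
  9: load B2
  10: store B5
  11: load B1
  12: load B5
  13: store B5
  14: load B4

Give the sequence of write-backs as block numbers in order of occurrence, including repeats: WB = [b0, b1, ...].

WB = [1, 2, 4]

0: R B3 -> L0 miss  d=-]
1: R B2 -> L2 miss  d=-]
2: R B2 -> L2 hit  d=-]
3: W B1 -> L1 miss  d=D]
4: W B4 -> L1 miss wb->B1  d=D]
5: W B4 -> L1 hit  d=D]
6: W B4 -> L1 hit  d=D]
7: W B0 -> L0 miss  d=D]
8: W B2 -> L2 hit  d=D]
9: R B2 -> L2 hit  d=D]
10: W B5 -> L2 miss wb->B2  d=D]
11: R B1 -> L1 miss wb->B4  d=-]
12: R B5 -> L2 hit  d=D]
13: W B5 -> L2 hit  d=D]
14: R B4 -> L1 miss  d=-]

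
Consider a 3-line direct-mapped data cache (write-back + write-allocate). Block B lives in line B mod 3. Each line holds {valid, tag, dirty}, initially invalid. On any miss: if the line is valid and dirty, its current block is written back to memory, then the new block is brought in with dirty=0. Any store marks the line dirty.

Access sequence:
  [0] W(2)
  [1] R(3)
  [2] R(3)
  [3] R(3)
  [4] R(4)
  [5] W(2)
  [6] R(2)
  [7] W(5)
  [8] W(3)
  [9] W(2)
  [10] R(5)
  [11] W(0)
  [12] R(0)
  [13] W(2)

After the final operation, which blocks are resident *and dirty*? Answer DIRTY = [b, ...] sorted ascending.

DIRTY = [0, 2]

0: W B2 → L2 miss [D]
1: R B3 → L0 miss [-]
2: R B3 → L0 hit [-]
3: R B3 → L0 hit [-]
4: R B4 → L1 miss [-]
5: W B2 → L2 hit [D]
6: R B2 → L2 hit [D]
7: W B5 → L2 miss wb→B2 [D]
8: W B3 → L0 hit [D]
9: W B2 → L2 miss wb→B5 [D]
10: R B5 → L2 miss wb→B2 [-]
11: W B0 → L0 miss wb→B3 [D]
12: R B0 → L0 hit [D]
13: W B2 → L2 miss [D]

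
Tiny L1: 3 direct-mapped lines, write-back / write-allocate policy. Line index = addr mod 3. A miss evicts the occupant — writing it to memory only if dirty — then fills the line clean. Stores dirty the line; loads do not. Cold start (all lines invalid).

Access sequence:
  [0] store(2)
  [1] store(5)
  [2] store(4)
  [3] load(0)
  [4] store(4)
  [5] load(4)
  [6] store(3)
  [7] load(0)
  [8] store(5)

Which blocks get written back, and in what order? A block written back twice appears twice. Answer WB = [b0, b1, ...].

  0 | W B2 → L2 miss [D]
  1 | W B5 → L2 miss wb→B2 [D]
  2 | W B4 → L1 miss [D]
  3 | R B0 → L0 miss [-]
  4 | W B4 → L1 hit [D]
  5 | R B4 → L1 hit [D]
  6 | W B3 → L0 miss [D]
  7 | R B0 → L0 miss wb→B3 [-]
  8 | W B5 → L2 hit [D]

WB = [2, 3]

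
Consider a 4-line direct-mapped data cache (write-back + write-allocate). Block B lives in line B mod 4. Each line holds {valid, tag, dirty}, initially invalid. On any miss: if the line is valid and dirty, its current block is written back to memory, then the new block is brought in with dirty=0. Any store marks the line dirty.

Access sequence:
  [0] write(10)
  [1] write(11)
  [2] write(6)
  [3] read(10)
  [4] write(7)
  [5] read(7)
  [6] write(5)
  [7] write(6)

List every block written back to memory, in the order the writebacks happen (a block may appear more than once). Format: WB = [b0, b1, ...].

  0 | W B10 → L2 miss [D]
  1 | W B11 → L3 miss [D]
  2 | W B6 → L2 miss wb→B10 [D]
  3 | R B10 → L2 miss wb→B6 [-]
  4 | W B7 → L3 miss wb→B11 [D]
  5 | R B7 → L3 hit [D]
  6 | W B5 → L1 miss [D]
  7 | W B6 → L2 miss [D]

WB = [10, 6, 11]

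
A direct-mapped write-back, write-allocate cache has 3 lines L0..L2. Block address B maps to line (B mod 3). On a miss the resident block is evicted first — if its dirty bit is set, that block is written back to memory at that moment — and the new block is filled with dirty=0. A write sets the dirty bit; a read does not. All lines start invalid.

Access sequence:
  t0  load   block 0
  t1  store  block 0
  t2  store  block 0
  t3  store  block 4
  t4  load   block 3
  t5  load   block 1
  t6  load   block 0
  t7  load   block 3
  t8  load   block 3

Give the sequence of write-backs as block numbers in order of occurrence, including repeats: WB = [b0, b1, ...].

WB = [0, 4]

  0 | R B0 → L0 miss [-]
  1 | W B0 → L0 hit [D]
  2 | W B0 → L0 hit [D]
  3 | W B4 → L1 miss [D]
  4 | R B3 → L0 miss wb→B0 [-]
  5 | R B1 → L1 miss wb→B4 [-]
  6 | R B0 → L0 miss [-]
  7 | R B3 → L0 miss [-]
  8 | R B3 → L0 hit [-]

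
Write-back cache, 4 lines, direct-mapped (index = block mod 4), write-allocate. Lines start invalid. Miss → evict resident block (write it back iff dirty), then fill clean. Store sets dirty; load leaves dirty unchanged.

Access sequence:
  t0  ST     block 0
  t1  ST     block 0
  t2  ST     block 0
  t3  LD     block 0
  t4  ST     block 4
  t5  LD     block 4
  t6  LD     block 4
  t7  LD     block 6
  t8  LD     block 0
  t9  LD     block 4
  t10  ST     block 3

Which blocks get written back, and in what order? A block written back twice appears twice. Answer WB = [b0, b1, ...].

WB = [0, 4]

0: W B0 -> L0 miss  d=D]
1: W B0 -> L0 hit  d=D]
2: W B0 -> L0 hit  d=D]
3: R B0 -> L0 hit  d=D]
4: W B4 -> L0 miss wb->B0  d=D]
5: R B4 -> L0 hit  d=D]
6: R B4 -> L0 hit  d=D]
7: R B6 -> L2 miss  d=-]
8: R B0 -> L0 miss wb->B4  d=-]
9: R B4 -> L0 miss  d=-]
10: W B3 -> L3 miss  d=D]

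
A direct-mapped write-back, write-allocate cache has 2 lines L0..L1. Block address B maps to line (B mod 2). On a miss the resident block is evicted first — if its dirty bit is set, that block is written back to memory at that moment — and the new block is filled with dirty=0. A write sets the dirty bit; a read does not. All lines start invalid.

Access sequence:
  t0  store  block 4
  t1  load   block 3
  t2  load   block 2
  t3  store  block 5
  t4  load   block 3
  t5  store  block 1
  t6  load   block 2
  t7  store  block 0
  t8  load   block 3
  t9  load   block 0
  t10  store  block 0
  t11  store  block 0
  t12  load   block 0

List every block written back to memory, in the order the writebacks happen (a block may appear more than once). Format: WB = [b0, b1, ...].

WB = [4, 5, 1]

0: W B4 -> L0 miss  d=D]
1: R B3 -> L1 miss  d=-]
2: R B2 -> L0 miss wb->B4  d=-]
3: W B5 -> L1 miss  d=D]
4: R B3 -> L1 miss wb->B5  d=-]
5: W B1 -> L1 miss  d=D]
6: R B2 -> L0 hit  d=-]
7: W B0 -> L0 miss  d=D]
8: R B3 -> L1 miss wb->B1  d=-]
9: R B0 -> L0 hit  d=D]
10: W B0 -> L0 hit  d=D]
11: W B0 -> L0 hit  d=D]
12: R B0 -> L0 hit  d=D]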